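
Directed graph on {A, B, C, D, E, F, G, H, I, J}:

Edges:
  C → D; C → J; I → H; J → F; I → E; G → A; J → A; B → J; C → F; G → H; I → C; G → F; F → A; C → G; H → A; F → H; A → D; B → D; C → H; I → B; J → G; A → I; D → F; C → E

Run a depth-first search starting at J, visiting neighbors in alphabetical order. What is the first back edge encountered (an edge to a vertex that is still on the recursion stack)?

DFS from J (visiting neighbors in alphabetical order); mark gray on enter, black on exit:
J gray
  A gray
    D gray
      F gray
        F→A: A is gray → back edge
First back edge: F → A.

F->A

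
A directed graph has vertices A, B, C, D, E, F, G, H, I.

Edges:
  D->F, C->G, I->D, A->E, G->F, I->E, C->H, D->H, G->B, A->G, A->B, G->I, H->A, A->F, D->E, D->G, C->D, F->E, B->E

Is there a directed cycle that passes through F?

No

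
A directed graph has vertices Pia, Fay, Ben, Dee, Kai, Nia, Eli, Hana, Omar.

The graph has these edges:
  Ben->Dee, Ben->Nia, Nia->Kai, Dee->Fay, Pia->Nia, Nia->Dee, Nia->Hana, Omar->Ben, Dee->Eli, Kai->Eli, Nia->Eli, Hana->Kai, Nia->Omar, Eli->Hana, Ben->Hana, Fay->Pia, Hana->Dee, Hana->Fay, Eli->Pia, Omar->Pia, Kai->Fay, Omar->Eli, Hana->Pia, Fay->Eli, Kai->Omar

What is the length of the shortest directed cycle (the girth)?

For each vertex v, BFS finds the shortest path from v back to v.
The shortest such closed walk is Ben → Nia → Omar → Ben, length 3.

3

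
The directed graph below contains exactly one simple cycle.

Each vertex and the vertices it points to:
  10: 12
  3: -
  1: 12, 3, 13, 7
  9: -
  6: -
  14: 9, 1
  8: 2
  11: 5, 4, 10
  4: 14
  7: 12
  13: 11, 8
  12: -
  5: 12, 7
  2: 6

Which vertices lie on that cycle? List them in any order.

DFS with gray/black marking from 13:
13 gray
  11 gray
    5 gray
      12 gray
      12 black
      7 gray
        7→12: 12 black — skip
      7 black
    5 black
    4 gray
      14 gray
        9 gray
        9 black
        1 gray
          1→12: 12 black — skip
          3 gray
          3 black
          1→13: 13 is gray → back edge
Back edge closes the cycle 13 → 11 → 4 → 14 → 1 → 13; its vertices are {1, 4, 11, 13, 14}.

1, 4, 11, 13, 14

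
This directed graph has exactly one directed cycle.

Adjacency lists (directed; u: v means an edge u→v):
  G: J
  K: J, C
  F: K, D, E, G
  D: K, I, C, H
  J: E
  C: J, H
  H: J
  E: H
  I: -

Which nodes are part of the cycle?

E, H, J

DFS with gray/black marking from E:
E gray
  H gray
    J gray
      J→E: E is gray → back edge
Back edge closes the cycle E → H → J → E; its vertices are {E, H, J}.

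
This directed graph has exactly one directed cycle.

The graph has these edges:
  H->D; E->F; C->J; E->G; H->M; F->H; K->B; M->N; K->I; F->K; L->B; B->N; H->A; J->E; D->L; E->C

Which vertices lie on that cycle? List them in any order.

C, E, J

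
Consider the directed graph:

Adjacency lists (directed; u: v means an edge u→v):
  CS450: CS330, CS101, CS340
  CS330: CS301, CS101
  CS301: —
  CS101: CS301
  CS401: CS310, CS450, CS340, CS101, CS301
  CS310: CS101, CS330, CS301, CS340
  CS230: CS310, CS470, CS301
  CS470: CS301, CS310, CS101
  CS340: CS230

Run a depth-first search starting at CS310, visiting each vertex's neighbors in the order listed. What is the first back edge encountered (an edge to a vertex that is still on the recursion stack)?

DFS from CS310 (visiting each vertex's neighbors in the order listed); mark gray on enter, black on exit:
CS310 gray
  CS101 gray
    CS301 gray
    CS301 black
  CS101 black
  CS330 gray
    CS330→CS301: CS301 black — skip
    CS330→CS101: CS101 black — skip
  CS330 black
  CS310→CS301: CS301 black — skip
  CS340 gray
    CS230 gray
      CS230→CS310: CS310 is gray → back edge
First back edge: CS230 → CS310.

CS230->CS310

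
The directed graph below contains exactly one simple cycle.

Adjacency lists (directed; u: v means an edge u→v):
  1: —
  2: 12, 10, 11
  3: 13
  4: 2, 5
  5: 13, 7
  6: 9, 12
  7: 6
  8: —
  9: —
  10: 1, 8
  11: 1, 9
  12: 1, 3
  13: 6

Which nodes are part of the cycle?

3, 6, 12, 13

DFS with gray/black marking from 12:
12 gray
  1 gray
  1 black
  3 gray
    13 gray
      6 gray
        9 gray
        9 black
        6→12: 12 is gray → back edge
Back edge closes the cycle 12 → 3 → 13 → 6 → 12; its vertices are {3, 6, 12, 13}.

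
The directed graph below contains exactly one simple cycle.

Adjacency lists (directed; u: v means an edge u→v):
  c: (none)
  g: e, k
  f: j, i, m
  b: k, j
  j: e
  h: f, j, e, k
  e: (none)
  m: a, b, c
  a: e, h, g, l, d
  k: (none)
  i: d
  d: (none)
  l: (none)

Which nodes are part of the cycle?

DFS with gray/black marking from f:
f gray
  j gray
    e gray
    e black
  j black
  i gray
    d gray
    d black
  i black
  m gray
    a gray
      a→e: e black — skip
      h gray
        h→f: f is gray → back edge
Back edge closes the cycle f → m → a → h → f; its vertices are {a, f, h, m}.

a, f, h, m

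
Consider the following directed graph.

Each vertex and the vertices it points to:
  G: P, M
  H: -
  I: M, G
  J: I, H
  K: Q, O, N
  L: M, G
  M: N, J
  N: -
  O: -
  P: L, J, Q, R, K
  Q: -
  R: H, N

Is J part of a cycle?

J is on a cycle iff J can reach itself via ≥1 edge.
J → I → M → J — yes.

Yes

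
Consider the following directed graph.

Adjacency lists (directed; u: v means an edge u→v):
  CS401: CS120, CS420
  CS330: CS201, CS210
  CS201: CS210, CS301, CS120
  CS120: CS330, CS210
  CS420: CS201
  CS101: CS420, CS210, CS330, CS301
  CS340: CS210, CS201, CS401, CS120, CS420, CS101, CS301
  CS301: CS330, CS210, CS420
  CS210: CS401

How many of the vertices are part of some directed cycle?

A vertex is on a directed cycle iff it belongs to a strongly connected component of size ≥ 2 (or has a self-loop).
The vertices on cycles are {CS120, CS201, CS210, CS301, CS330, CS401, CS420} — 7 in total.

7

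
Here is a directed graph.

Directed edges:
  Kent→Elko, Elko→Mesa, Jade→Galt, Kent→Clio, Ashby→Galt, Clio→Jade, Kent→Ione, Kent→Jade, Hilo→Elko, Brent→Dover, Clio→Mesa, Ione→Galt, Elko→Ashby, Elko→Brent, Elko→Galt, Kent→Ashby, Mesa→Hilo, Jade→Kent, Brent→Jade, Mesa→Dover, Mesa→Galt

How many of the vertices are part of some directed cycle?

7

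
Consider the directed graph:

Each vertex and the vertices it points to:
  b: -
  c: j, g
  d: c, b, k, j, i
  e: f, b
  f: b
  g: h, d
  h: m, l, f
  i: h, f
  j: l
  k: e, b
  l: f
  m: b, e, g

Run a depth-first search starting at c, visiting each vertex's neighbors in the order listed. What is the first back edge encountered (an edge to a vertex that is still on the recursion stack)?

DFS from c (visiting each vertex's neighbors in the order listed); mark gray on enter, black on exit:
c gray
  j gray
    l gray
      f gray
        b gray
        b black
      f black
    l black
  j black
  g gray
    h gray
      m gray
        m→b: b black — skip
        e gray
          e→f: f black — skip
          e→b: b black — skip
        e black
        m→g: g is gray → back edge
First back edge: m → g.

m→g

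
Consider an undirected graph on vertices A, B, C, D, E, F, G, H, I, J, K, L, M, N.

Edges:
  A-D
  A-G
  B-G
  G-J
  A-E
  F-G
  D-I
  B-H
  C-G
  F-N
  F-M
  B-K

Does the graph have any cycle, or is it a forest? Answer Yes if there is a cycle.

No

DFS, tracking each vertex's parent; an edge to a visited non-parent vertex closes a cycle.
Start from A:
visit A (parent –)
  visit G (parent A)
    visit B (parent G)
      visit H (parent B)
        H–B: parent, skip
      visit K (parent B)
        K–B: parent, skip
      B–G: parent, skip
    G–A: parent, skip
    visit J (parent G)
      J–G: parent, skip
    visit F (parent G)
      visit N (parent F)
        N–F: parent, skip
      visit M (parent F)
        M–F: parent, skip
      F–G: parent, skip
    visit C (parent G)
      C–G: parent, skip
  visit E (parent A)
    E–A: parent, skip
  visit D (parent A)
    D–A: parent, skip
    visit I (parent D)
      I–D: parent, skip
visit L (parent –)
No non-parent visited neighbor found — the graph is a forest.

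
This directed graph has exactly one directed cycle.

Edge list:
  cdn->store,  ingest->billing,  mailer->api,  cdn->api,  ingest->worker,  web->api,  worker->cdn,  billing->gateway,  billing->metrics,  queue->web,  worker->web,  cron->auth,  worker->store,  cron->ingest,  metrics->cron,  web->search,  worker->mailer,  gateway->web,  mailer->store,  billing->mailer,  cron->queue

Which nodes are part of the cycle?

DFS with gray/black marking from cron:
cron gray
  queue gray
    web gray
      api gray
      api black
      search gray
      search black
    web black
  queue black
  auth gray
  auth black
  ingest gray
    worker gray
      mailer gray
        store gray
        store black
        mailer→api: api black — skip
      mailer black
      worker→store: store black — skip
      worker→web: web black — skip
      cdn gray
        cdn→store: store black — skip
        cdn→api: api black — skip
      cdn black
    worker black
    billing gray
      gateway gray
        gateway→web: web black — skip
      gateway black
      billing→mailer: mailer black — skip
      metrics gray
        metrics→cron: cron is gray → back edge
Back edge closes the cycle cron → ingest → billing → metrics → cron; its vertices are {cron, ingest, billing, metrics}.

cron, ingest, billing, metrics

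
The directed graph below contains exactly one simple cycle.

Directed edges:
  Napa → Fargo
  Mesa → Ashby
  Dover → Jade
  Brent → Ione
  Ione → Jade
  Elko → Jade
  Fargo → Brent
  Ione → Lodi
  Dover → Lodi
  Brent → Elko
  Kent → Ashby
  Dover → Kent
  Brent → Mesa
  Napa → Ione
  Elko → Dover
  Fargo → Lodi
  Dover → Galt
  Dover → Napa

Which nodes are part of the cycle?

Elko, Napa, Brent, Dover, Fargo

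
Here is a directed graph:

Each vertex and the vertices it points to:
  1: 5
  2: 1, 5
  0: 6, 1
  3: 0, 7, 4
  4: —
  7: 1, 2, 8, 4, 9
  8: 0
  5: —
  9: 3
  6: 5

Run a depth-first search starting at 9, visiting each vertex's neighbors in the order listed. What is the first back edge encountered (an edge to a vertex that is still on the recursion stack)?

DFS from 9 (visiting each vertex's neighbors in the order listed); mark gray on enter, black on exit:
9 gray
  3 gray
    0 gray
      6 gray
        5 gray
        5 black
      6 black
      1 gray
        1→5: 5 black — skip
      1 black
    0 black
    7 gray
      7→1: 1 black — skip
      2 gray
        2→1: 1 black — skip
        2→5: 5 black — skip
      2 black
      8 gray
        8→0: 0 black — skip
      8 black
      4 gray
      4 black
      7→9: 9 is gray → back edge
First back edge: 7 → 9.

7→9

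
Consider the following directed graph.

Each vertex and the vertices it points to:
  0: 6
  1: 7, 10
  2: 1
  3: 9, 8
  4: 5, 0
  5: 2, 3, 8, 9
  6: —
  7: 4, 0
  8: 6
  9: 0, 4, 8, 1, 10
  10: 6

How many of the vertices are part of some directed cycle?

A vertex is on a directed cycle iff it belongs to a strongly connected component of size ≥ 2 (or has a self-loop).
The vertices on cycles are {1, 2, 3, 4, 5, 7, 9} — 7 in total.

7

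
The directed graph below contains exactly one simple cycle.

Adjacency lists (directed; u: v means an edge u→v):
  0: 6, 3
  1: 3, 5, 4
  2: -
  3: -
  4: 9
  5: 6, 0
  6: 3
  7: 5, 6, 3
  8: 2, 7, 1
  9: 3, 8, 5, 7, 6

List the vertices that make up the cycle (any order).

DFS with gray/black marking from 4:
4 gray
  9 gray
    3 gray
    3 black
    8 gray
      2 gray
      2 black
      7 gray
        5 gray
          6 gray
            6→3: 3 black — skip
          6 black
          0 gray
            0→6: 6 black — skip
            0→3: 3 black — skip
          0 black
        5 black
        7→6: 6 black — skip
        7→3: 3 black — skip
      7 black
      1 gray
        1→3: 3 black — skip
        1→5: 5 black — skip
        1→4: 4 is gray → back edge
Back edge closes the cycle 4 → 9 → 8 → 1 → 4; its vertices are {1, 4, 8, 9}.

1, 4, 8, 9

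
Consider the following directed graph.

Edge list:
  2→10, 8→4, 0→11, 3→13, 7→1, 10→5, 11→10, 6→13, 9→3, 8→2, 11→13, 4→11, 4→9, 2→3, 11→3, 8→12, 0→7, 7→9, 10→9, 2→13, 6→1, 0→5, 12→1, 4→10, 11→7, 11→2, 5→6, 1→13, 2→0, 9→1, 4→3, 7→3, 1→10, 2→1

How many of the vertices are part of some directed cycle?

A vertex is on a directed cycle iff it belongs to a strongly connected component of size ≥ 2 (or has a self-loop).
The vertices on cycles are {0, 1, 2, 5, 6, 9, 10, 11} — 8 in total.

8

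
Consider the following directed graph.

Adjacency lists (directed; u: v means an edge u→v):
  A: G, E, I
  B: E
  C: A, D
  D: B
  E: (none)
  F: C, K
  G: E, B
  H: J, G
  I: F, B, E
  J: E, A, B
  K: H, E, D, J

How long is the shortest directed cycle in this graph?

For each vertex v, BFS finds the shortest path from v back to v.
The shortest such closed walk is F → C → A → I → F, length 4.

4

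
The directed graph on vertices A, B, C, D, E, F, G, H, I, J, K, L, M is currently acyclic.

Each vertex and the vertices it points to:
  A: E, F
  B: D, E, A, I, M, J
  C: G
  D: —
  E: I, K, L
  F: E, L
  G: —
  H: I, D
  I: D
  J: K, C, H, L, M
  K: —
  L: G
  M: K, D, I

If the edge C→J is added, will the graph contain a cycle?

Yes

Adding C→J creates a cycle iff J can already reach C.
Path from J: J → C.
So J → … → C → J is a cycle.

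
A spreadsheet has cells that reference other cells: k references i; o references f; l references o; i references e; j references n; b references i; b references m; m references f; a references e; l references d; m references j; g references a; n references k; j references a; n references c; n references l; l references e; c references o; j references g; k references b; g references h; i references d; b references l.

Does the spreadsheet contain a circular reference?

DFS with white/gray/black marking, starting from e:
e gray
e black
a gray
  a→e: e black — skip
a black
b gray
  m gray
    f gray
    f black
    j gray
      g gray
        h gray
        h black
        g→a: a black — skip
      g black
      j→a: a black — skip
      n gray
        l gray
          l→e: e black — skip
          o gray
            o→f: f black — skip
          o black
          d gray
          d black
        l black
        k gray
          i gray
            i→e: e black — skip
            i→d: d black — skip
          i black
          k→b: b is gray → back edge
Back edge found, so a cycle exists: b → m → j → n → k → b.

Yes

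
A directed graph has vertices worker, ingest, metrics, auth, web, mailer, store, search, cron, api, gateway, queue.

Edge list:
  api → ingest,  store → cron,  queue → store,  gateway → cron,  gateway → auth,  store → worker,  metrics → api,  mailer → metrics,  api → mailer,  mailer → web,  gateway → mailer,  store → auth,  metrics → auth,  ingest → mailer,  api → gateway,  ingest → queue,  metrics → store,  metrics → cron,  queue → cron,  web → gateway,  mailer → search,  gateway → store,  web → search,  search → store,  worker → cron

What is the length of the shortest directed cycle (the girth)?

3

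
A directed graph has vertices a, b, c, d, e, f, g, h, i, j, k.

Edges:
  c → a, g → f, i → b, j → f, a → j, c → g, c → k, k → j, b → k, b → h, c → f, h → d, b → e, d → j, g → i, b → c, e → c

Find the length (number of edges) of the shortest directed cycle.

For each vertex v, BFS finds the shortest path from v back to v.
The shortest such closed walk is b → c → g → i → b, length 4.

4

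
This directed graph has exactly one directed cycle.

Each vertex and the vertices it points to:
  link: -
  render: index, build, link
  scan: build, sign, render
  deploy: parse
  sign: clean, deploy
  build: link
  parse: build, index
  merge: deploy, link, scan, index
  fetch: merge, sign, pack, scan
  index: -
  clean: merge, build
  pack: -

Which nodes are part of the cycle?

DFS with gray/black marking from merge:
merge gray
  deploy gray
    parse gray
      build gray
        link gray
        link black
      build black
      index gray
      index black
    parse black
  deploy black
  merge→link: link black — skip
  scan gray
    scan→build: build black — skip
    sign gray
      clean gray
        clean→merge: merge is gray → back edge
Back edge closes the cycle merge → scan → sign → clean → merge; its vertices are {scan, sign, clean, merge}.

scan, sign, clean, merge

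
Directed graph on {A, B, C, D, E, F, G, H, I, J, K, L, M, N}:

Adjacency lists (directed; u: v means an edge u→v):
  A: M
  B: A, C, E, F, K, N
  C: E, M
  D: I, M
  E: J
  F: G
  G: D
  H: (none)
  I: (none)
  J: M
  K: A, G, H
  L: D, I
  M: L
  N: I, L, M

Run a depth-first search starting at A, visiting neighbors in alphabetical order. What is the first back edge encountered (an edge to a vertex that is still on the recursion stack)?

DFS from A (visiting neighbors in alphabetical order); mark gray on enter, black on exit:
A gray
  M gray
    L gray
      D gray
        I gray
        I black
        D→M: M is gray → back edge
First back edge: D → M.

D->M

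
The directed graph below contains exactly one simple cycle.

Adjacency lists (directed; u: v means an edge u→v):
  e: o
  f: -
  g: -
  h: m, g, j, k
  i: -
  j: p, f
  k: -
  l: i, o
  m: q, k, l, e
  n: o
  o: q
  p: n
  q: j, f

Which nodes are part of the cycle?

j, n, o, p, q

DFS with gray/black marking from q:
q gray
  j gray
    p gray
      n gray
        o gray
          o→q: q is gray → back edge
Back edge closes the cycle q → j → p → n → o → q; its vertices are {j, n, o, p, q}.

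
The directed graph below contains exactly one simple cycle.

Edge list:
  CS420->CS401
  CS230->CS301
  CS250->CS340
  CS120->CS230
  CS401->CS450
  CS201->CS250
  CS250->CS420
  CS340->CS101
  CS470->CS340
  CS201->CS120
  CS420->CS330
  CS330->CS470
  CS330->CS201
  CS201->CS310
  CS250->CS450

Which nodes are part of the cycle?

DFS with gray/black marking from CS330:
CS330 gray
  CS470 gray
    CS340 gray
      CS101 gray
      CS101 black
    CS340 black
  CS470 black
  CS201 gray
    CS310 gray
    CS310 black
    CS250 gray
      CS450 gray
      CS450 black
      CS420 gray
        CS401 gray
          CS401→CS450: CS450 black — skip
        CS401 black
        CS420→CS330: CS330 is gray → back edge
Back edge closes the cycle CS330 → CS201 → CS250 → CS420 → CS330; its vertices are {CS201, CS250, CS330, CS420}.

CS201, CS250, CS330, CS420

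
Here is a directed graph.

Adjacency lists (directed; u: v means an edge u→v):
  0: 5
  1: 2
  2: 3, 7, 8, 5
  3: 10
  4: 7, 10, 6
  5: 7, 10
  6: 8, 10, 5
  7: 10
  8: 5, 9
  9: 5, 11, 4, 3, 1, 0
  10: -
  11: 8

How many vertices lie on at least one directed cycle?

A vertex is on a directed cycle iff it belongs to a strongly connected component of size ≥ 2 (or has a self-loop).
The vertices on cycles are {1, 2, 4, 6, 8, 9, 11} — 7 in total.

7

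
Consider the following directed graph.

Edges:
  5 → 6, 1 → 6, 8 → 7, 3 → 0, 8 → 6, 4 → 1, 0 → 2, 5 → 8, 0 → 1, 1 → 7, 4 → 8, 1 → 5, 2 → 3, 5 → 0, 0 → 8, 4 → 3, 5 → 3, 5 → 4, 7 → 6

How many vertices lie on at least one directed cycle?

6

A vertex is on a directed cycle iff it belongs to a strongly connected component of size ≥ 2 (or has a self-loop).
The vertices on cycles are {0, 1, 2, 3, 4, 5} — 6 in total.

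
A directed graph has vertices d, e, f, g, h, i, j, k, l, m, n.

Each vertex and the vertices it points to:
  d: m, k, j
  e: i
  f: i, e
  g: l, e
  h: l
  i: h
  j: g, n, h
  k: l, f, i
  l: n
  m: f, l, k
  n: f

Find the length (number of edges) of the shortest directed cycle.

For each vertex v, BFS finds the shortest path from v back to v.
The shortest such closed walk is h → l → n → f → i → h, length 5.

5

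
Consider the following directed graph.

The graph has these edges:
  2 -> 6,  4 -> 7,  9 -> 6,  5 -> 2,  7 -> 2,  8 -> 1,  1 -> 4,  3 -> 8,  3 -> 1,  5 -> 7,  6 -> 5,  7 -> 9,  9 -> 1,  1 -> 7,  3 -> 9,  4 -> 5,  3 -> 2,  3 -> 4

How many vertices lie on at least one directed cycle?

7

A vertex is on a directed cycle iff it belongs to a strongly connected component of size ≥ 2 (or has a self-loop).
The vertices on cycles are {1, 2, 4, 5, 6, 7, 9} — 7 in total.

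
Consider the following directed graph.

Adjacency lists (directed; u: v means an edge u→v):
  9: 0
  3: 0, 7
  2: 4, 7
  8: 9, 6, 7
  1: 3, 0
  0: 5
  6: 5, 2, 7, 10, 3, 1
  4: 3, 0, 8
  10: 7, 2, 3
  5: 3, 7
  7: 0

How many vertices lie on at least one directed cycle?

9

A vertex is on a directed cycle iff it belongs to a strongly connected component of size ≥ 2 (or has a self-loop).
The vertices on cycles are {0, 2, 3, 4, 5, 6, 7, 8, 10} — 9 in total.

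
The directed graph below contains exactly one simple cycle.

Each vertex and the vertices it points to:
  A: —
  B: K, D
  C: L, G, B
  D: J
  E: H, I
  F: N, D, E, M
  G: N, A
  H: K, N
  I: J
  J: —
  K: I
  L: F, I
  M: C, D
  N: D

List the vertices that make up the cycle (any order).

DFS with gray/black marking from M:
M gray
  C gray
    L gray
      F gray
        N gray
          D gray
            J gray
            J black
          D black
        N black
        F→D: D black — skip
        E gray
          H gray
            K gray
              I gray
                I→J: J black — skip
              I black
            K black
            H→N: N black — skip
          H black
          E→I: I black — skip
        E black
        F→M: M is gray → back edge
Back edge closes the cycle M → C → L → F → M; its vertices are {C, F, L, M}.

C, F, L, M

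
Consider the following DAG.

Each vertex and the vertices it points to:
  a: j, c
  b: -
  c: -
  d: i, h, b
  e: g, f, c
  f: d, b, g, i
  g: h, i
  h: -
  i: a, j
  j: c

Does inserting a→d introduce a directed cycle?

Yes

Adding a→d creates a cycle iff d can already reach a.
Path from d: d → i → a.
So d → … → a → d is a cycle.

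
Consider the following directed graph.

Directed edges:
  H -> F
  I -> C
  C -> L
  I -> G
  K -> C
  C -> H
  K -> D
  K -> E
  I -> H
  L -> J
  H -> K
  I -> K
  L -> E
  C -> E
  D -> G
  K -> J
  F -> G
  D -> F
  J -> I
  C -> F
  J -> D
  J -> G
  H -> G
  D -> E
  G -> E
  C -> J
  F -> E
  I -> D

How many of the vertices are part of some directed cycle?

6

A vertex is on a directed cycle iff it belongs to a strongly connected component of size ≥ 2 (or has a self-loop).
The vertices on cycles are {C, H, I, J, K, L} — 6 in total.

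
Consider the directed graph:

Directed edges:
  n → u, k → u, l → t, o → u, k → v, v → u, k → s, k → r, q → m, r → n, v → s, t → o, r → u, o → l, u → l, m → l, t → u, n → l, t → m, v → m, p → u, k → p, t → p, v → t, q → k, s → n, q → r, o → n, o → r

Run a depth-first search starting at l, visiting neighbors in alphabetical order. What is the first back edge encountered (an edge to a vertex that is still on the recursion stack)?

m->l

DFS from l (visiting neighbors in alphabetical order); mark gray on enter, black on exit:
l gray
  t gray
    m gray
      m→l: l is gray → back edge
First back edge: m → l.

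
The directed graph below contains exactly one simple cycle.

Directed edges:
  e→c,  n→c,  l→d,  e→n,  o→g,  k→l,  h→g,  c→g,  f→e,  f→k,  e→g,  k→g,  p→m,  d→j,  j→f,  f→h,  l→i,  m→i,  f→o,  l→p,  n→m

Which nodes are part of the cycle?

d, f, j, k, l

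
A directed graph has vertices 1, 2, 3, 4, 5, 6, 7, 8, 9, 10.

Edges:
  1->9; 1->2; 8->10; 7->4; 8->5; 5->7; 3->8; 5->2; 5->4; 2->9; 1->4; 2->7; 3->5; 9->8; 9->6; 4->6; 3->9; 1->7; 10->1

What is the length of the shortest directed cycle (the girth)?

4

For each vertex v, BFS finds the shortest path from v back to v.
The shortest such closed walk is 9 → 8 → 10 → 1 → 9, length 4.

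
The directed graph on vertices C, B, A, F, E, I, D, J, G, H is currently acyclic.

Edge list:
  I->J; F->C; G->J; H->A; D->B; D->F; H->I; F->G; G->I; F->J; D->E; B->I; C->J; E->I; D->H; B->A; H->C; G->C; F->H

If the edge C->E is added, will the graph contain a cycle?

No

Adding C→E creates a cycle iff E can already reach C.
Explore from E: no path reaches C. The graph stays acyclic.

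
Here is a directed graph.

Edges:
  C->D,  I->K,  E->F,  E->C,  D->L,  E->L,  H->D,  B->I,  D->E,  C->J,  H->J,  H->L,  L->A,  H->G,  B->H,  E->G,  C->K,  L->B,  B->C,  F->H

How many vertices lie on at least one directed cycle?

A vertex is on a directed cycle iff it belongs to a strongly connected component of size ≥ 2 (or has a self-loop).
The vertices on cycles are {B, C, D, E, F, H, L} — 7 in total.

7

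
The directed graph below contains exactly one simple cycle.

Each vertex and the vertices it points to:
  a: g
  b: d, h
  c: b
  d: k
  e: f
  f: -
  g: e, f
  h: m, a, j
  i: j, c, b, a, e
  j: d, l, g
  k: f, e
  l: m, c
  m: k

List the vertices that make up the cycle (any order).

b, c, h, j, l

DFS with gray/black marking from b:
b gray
  d gray
    k gray
      f gray
      f black
      e gray
        e→f: f black — skip
      e black
    k black
  d black
  h gray
    m gray
      m→k: k black — skip
    m black
    a gray
      g gray
        g→e: e black — skip
        g→f: f black — skip
      g black
    a black
    j gray
      j→d: d black — skip
      l gray
        l→m: m black — skip
        c gray
          c→b: b is gray → back edge
Back edge closes the cycle b → h → j → l → c → b; its vertices are {b, c, h, j, l}.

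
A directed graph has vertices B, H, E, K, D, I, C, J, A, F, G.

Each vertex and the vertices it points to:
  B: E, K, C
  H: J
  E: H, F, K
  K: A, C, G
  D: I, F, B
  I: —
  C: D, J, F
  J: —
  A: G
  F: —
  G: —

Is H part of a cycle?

H lies on a cycle iff there is a path from H back to itself.
Exploring from H, it never reaches itself; equivalently, its strongly connected component is a singleton.

No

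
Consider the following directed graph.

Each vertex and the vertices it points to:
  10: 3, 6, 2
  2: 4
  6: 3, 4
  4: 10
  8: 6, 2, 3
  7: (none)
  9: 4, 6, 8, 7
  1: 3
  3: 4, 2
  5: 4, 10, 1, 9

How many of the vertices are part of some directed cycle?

A vertex is on a directed cycle iff it belongs to a strongly connected component of size ≥ 2 (or has a self-loop).
The vertices on cycles are {2, 3, 4, 6, 10} — 5 in total.

5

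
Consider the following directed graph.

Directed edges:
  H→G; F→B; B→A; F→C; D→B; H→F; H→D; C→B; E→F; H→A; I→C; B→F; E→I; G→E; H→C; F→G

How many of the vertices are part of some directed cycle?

6

A vertex is on a directed cycle iff it belongs to a strongly connected component of size ≥ 2 (or has a self-loop).
The vertices on cycles are {B, C, E, F, G, I} — 6 in total.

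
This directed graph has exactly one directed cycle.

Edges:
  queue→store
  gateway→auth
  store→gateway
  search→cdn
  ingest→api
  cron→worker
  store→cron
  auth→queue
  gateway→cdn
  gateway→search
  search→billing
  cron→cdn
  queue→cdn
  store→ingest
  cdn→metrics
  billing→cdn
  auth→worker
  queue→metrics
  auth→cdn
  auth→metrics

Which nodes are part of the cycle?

DFS with gray/black marking from store:
store gray
  ingest gray
    api gray
    api black
  ingest black
  cron gray
    cdn gray
      metrics gray
      metrics black
    cdn black
    worker gray
    worker black
  cron black
  gateway gray
    auth gray
      auth→worker: worker black — skip
      auth→metrics: metrics black — skip
      auth→cdn: cdn black — skip
      queue gray
        queue→store: store is gray → back edge
Back edge closes the cycle store → gateway → auth → queue → store; its vertices are {auth, queue, store, gateway}.

auth, queue, store, gateway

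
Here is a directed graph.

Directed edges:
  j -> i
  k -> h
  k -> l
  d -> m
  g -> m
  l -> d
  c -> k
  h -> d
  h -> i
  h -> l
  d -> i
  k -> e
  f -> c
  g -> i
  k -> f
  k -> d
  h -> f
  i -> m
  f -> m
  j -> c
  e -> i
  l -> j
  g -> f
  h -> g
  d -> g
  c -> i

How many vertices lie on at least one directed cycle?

A vertex is on a directed cycle iff it belongs to a strongly connected component of size ≥ 2 (or has a self-loop).
The vertices on cycles are {c, d, f, g, h, j, k, l} — 8 in total.

8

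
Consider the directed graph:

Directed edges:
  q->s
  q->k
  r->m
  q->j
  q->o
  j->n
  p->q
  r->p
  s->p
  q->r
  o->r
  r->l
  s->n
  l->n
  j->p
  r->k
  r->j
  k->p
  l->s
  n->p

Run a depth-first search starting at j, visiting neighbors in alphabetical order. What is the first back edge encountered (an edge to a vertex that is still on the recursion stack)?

q->j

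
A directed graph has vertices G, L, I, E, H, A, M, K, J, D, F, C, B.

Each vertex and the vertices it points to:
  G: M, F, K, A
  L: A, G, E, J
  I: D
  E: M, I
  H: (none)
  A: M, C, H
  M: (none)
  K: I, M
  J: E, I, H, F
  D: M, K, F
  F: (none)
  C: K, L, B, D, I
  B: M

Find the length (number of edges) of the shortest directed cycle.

3

For each vertex v, BFS finds the shortest path from v back to v.
The shortest such closed walk is L → A → C → L, length 3.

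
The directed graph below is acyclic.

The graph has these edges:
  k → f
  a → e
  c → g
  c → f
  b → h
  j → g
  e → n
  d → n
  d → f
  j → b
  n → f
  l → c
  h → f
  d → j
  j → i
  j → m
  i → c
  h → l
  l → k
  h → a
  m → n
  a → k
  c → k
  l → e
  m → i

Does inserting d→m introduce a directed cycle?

Adding d→m creates a cycle iff m can already reach d.
Explore from m: no path reaches d. The graph stays acyclic.

No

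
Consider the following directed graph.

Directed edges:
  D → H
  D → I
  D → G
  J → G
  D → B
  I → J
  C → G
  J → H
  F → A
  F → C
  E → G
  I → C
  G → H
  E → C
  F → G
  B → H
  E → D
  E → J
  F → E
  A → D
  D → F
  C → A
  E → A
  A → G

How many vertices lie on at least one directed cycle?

A vertex is on a directed cycle iff it belongs to a strongly connected component of size ≥ 2 (or has a self-loop).
The vertices on cycles are {A, C, D, E, F, I} — 6 in total.

6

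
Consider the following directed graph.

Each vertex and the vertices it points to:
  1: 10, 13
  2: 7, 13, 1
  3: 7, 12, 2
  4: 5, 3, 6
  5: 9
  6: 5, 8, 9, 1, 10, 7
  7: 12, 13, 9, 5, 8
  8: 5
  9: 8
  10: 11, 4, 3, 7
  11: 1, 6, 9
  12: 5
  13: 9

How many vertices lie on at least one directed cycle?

A vertex is on a directed cycle iff it belongs to a strongly connected component of size ≥ 2 (or has a self-loop).
The vertices on cycles are {1, 2, 3, 4, 5, 6, 8, 9, 10, 11} — 10 in total.

10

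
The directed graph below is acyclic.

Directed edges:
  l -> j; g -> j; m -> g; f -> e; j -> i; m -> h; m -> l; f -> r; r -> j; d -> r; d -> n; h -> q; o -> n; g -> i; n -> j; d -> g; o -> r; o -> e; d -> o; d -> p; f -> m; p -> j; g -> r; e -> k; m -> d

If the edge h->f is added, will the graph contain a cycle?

Adding h→f creates a cycle iff f can already reach h.
Path from f: f → m → h.
So f → … → h → f is a cycle.

Yes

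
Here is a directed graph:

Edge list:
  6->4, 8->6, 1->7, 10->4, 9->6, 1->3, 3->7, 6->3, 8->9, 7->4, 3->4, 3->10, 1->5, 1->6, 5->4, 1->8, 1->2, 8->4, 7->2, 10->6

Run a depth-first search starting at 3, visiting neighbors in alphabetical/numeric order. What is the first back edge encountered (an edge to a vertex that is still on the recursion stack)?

6→3

DFS from 3 (visiting neighbors in alphabetical/numeric order); mark gray on enter, black on exit:
3 gray
  4 gray
  4 black
  7 gray
    2 gray
    2 black
    7→4: 4 black — skip
  7 black
  10 gray
    10→4: 4 black — skip
    6 gray
      6→3: 3 is gray → back edge
First back edge: 6 → 3.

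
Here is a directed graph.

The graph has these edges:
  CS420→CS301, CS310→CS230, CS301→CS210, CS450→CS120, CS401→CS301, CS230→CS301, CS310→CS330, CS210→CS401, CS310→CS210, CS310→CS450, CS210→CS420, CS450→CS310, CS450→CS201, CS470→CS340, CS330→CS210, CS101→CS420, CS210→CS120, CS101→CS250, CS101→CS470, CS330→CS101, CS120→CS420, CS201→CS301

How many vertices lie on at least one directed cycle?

A vertex is on a directed cycle iff it belongs to a strongly connected component of size ≥ 2 (or has a self-loop).
The vertices on cycles are {CS120, CS210, CS301, CS310, CS401, CS420, CS450} — 7 in total.

7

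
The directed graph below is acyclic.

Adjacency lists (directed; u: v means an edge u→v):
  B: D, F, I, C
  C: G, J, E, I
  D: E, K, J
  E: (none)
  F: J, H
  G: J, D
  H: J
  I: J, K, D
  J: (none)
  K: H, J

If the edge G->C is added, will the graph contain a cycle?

Yes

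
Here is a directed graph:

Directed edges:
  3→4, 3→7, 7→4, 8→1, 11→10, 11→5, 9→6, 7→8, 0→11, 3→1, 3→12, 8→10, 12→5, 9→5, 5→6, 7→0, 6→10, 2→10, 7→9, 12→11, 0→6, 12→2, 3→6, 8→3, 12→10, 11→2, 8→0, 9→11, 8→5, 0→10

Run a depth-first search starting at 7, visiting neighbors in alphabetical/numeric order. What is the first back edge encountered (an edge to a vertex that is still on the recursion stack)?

3->7

DFS from 7 (visiting neighbors in alphabetical/numeric order); mark gray on enter, black on exit:
7 gray
  0 gray
    6 gray
      10 gray
      10 black
    6 black
    0→10: 10 black — skip
    11 gray
      2 gray
        2→10: 10 black — skip
      2 black
      5 gray
        5→6: 6 black — skip
      5 black
      11→10: 10 black — skip
    11 black
  0 black
  4 gray
  4 black
  8 gray
    8→0: 0 black — skip
    1 gray
    1 black
    3 gray
      3→1: 1 black — skip
      3→4: 4 black — skip
      3→6: 6 black — skip
      3→7: 7 is gray → back edge
First back edge: 3 → 7.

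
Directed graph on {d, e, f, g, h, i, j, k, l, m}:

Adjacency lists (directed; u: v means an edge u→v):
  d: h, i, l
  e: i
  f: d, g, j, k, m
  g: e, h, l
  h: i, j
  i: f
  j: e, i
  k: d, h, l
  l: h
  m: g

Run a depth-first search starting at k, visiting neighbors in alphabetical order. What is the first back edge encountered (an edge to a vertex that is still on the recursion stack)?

DFS from k (visiting neighbors in alphabetical order); mark gray on enter, black on exit:
k gray
  d gray
    h gray
      i gray
        f gray
          f→d: d is gray → back edge
First back edge: f → d.

f->d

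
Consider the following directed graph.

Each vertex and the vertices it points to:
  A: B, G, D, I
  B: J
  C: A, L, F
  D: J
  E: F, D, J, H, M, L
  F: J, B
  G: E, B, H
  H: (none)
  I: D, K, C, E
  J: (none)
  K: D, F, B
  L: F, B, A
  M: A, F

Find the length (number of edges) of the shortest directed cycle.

3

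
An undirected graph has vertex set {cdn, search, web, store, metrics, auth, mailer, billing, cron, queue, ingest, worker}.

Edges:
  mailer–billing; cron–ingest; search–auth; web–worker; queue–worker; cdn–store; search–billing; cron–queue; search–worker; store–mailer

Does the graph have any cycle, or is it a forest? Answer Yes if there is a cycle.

No

DFS, tracking each vertex's parent; an edge to a visited non-parent vertex closes a cycle.
Start from cron:
visit cron (parent –)
  visit queue (parent cron)
    visit worker (parent queue)
      visit search (parent worker)
        search–worker: parent, skip
        visit auth (parent search)
          auth–search: parent, skip
        visit billing (parent search)
          visit mailer (parent billing)
            visit store (parent mailer)
              visit cdn (parent store)
                cdn–store: parent, skip
              store–mailer: parent, skip
            mailer–billing: parent, skip
          billing–search: parent, skip
      worker–queue: parent, skip
      visit web (parent worker)
        web–worker: parent, skip
    queue–cron: parent, skip
  visit ingest (parent cron)
    ingest–cron: parent, skip
visit metrics (parent –)
No non-parent visited neighbor found — the graph is a forest.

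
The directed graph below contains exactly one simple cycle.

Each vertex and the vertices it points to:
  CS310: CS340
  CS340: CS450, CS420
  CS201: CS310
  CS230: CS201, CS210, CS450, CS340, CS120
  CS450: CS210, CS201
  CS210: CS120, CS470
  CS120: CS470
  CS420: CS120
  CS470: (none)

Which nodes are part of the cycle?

CS201, CS310, CS340, CS450

DFS with gray/black marking from CS201:
CS201 gray
  CS310 gray
    CS340 gray
      CS450 gray
        CS210 gray
          CS120 gray
            CS470 gray
            CS470 black
          CS120 black
          CS210→CS470: CS470 black — skip
        CS210 black
        CS450→CS201: CS201 is gray → back edge
Back edge closes the cycle CS201 → CS310 → CS340 → CS450 → CS201; its vertices are {CS201, CS310, CS340, CS450}.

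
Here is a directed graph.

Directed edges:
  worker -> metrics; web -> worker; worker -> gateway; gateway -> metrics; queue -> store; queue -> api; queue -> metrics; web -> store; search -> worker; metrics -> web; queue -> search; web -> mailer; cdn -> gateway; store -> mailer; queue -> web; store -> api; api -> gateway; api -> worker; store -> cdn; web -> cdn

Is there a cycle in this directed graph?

Yes

DFS with white/gray/black marking, starting from metrics:
metrics gray
  web gray
    cdn gray
      gateway gray
        gateway→metrics: metrics is gray → back edge
Back edge found, so a cycle exists: metrics → web → cdn → gateway → metrics.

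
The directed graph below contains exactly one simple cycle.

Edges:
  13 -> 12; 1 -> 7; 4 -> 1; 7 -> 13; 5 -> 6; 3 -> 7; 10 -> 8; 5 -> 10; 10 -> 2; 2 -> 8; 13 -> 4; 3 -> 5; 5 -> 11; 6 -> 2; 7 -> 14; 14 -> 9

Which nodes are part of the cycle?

DFS with gray/black marking from 7:
7 gray
  14 gray
    9 gray
    9 black
  14 black
  13 gray
    4 gray
      1 gray
        1→7: 7 is gray → back edge
Back edge closes the cycle 7 → 13 → 4 → 1 → 7; its vertices are {1, 4, 7, 13}.

1, 4, 7, 13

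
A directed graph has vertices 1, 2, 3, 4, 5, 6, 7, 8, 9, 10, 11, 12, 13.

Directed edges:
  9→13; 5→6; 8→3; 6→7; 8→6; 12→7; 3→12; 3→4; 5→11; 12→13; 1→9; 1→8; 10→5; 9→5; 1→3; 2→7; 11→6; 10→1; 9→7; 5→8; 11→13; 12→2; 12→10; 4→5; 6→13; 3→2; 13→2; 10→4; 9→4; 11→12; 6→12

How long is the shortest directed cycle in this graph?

For each vertex v, BFS finds the shortest path from v back to v.
The shortest such closed walk is 10 → 5 → 11 → 12 → 10, length 4.

4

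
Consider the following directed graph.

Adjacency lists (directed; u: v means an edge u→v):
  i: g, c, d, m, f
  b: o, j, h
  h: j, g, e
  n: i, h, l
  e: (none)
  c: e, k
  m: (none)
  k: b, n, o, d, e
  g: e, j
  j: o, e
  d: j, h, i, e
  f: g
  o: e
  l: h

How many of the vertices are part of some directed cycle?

5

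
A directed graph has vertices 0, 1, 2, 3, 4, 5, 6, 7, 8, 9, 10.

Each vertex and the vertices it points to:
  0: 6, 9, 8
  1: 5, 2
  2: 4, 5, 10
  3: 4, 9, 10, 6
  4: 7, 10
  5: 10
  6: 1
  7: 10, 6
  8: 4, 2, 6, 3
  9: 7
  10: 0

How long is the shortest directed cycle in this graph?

For each vertex v, BFS finds the shortest path from v back to v.
The shortest such closed walk is 0 → 8 → 2 → 10 → 0, length 4.

4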